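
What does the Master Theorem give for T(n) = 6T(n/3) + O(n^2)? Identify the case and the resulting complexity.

Master Theorem for T(n) = 6T(n/3) + O(n^2):

a = 6, b = 3, c = 2
log_b(a) = log_3(6) = 1.6309

Case 3: c = 2 > log_3(6) = 1.6309
T(n) = O(n^2) = O(n^2)

For T(n) = 6T(n/3) + O(n^2): log_3(6) = 1.6309. This is Case 3 of the Master Theorem (c > log_b(a), work dominated by root), giving O(n^2).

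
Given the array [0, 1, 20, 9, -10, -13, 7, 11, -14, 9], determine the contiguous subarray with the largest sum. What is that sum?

Using Kadane's algorithm on [0, 1, 20, 9, -10, -13, 7, 11, -14, 9]:

Scanning through the array:
Position 1 (value 1): max_ending_here = 1, max_so_far = 1
Position 2 (value 20): max_ending_here = 21, max_so_far = 21
Position 3 (value 9): max_ending_here = 30, max_so_far = 30
Position 4 (value -10): max_ending_here = 20, max_so_far = 30
Position 5 (value -13): max_ending_here = 7, max_so_far = 30
Position 6 (value 7): max_ending_here = 14, max_so_far = 30
Position 7 (value 11): max_ending_here = 25, max_so_far = 30
Position 8 (value -14): max_ending_here = 11, max_so_far = 30
Position 9 (value 9): max_ending_here = 20, max_so_far = 30

Maximum subarray: [0, 1, 20, 9]
Maximum sum: 30

The maximum subarray is [0, 1, 20, 9] with sum 30. This subarray runs from index 0 to index 3.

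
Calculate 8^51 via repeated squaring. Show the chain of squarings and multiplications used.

Computing 8^51 by squaring (build up from 8^1; each line after the first costs one multiplication):

8^1 = 8
8^2 = (8^1)^2 = 8^2 = 64
8^3 = 8 * 8^2 = 8 * 64 = 512
8^6 = (8^3)^2 = 512^2 = 262144
8^12 = (8^6)^2 = 262144^2 = 68719476736
8^24 = (8^12)^2 = 68719476736^2 = 4722366482869645213696
8^25 = 8 * 8^24 = 8 * 4722366482869645213696 = 37778931862957161709568
8^50 = (8^25)^2 = 37778931862957161709568^2 = 1427247692705959881058285969449495136382746624
8^51 = 8 * 8^50 = 8 * 1427247692705959881058285969449495136382746624 = 11417981541647679048466287755595961091061972992

Result: 11417981541647679048466287755595961091061972992
Multiplications needed: 8 (8 lines after 8^1)

8^51 = 11417981541647679048466287755595961091061972992. Using exponentiation by squaring, this requires 8 multiplications. The key idea: if the exponent is even, square the half-power; if odd, multiply by the base once.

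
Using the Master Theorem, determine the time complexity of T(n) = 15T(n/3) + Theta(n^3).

Master Theorem for T(n) = 15T(n/3) + O(n^3):

a = 15, b = 3, c = 3
log_b(a) = log_3(15) = 2.4650

Case 3: c = 3 > log_3(15) = 2.4650
T(n) = O(n^3) = O(n^3)

For T(n) = 15T(n/3) + O(n^3): log_3(15) = 2.4650. This is Case 3 of the Master Theorem (c > log_b(a), work dominated by root), giving O(n^3).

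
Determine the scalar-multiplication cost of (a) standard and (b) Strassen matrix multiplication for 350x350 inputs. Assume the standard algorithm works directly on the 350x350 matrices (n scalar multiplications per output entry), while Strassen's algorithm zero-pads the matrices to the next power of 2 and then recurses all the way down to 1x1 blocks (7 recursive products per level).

Matrix multiplication for 350x350 matrices:

Strassen's algorithm requires power-of-2 dimensions. Pad 350x350 to 512x512 (next power of 2).

Standard algorithm: 350^3 = 42875000 multiplications
Strassen's algorithm: 7^(log2(512)) = 7^9 = 40353607 multiplications
Savings: 42875000 - 40353607 = 2521393 multiplications

Standard: 42875000 multiplications (350^3). Strassen: 40353607 multiplications (7^9, after padding to 512x512). Strassen reduces 8 recursive multiplications to 7 at each level.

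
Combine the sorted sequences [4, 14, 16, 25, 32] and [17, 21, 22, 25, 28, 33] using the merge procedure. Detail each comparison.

Merging process:

Compare 4 vs 17: take 4 from left. Merged: [4]
Compare 14 vs 17: take 14 from left. Merged: [4, 14]
Compare 16 vs 17: take 16 from left. Merged: [4, 14, 16]
Compare 25 vs 17: take 17 from right. Merged: [4, 14, 16, 17]
Compare 25 vs 21: take 21 from right. Merged: [4, 14, 16, 17, 21]
Compare 25 vs 22: take 22 from right. Merged: [4, 14, 16, 17, 21, 22]
Compare 25 vs 25: take 25 from left. Merged: [4, 14, 16, 17, 21, 22, 25]
Compare 32 vs 25: take 25 from right. Merged: [4, 14, 16, 17, 21, 22, 25, 25]
Compare 32 vs 28: take 28 from right. Merged: [4, 14, 16, 17, 21, 22, 25, 25, 28]
Compare 32 vs 33: take 32 from left. Merged: [4, 14, 16, 17, 21, 22, 25, 25, 28, 32]
Append remaining from right: [33]. Merged: [4, 14, 16, 17, 21, 22, 25, 25, 28, 32, 33]

Final merged array: [4, 14, 16, 17, 21, 22, 25, 25, 28, 32, 33]
Total comparisons: 10

The merged array is [4, 14, 16, 17, 21, 22, 25, 25, 28, 32, 33], requiring 10 comparisons. The merge step runs in O(n) time where n is the total number of elements.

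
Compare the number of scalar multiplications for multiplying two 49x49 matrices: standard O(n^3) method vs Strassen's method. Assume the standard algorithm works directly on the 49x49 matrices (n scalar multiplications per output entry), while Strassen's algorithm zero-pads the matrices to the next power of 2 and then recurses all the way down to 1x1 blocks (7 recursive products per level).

Matrix multiplication for 49x49 matrices:

Strassen's algorithm requires power-of-2 dimensions. Pad 49x49 to 64x64 (next power of 2).

Standard algorithm: 49^3 = 117649 multiplications
Strassen's algorithm: 7^(log2(64)) = 7^6 = 117649 multiplications
Savings: 117649 - 117649 = 0 multiplications

Standard: 117649 multiplications (49^3). Strassen: 117649 multiplications (7^6, after padding to 64x64). Strassen reduces 8 recursive multiplications to 7 at each level.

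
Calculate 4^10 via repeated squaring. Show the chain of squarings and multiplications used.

Computing 4^10 by squaring (build up from 4^1; each line after the first costs one multiplication):

4^1 = 4
4^2 = (4^1)^2 = 4^2 = 16
4^4 = (4^2)^2 = 16^2 = 256
4^5 = 4 * 4^4 = 4 * 256 = 1024
4^10 = (4^5)^2 = 1024^2 = 1048576

Result: 1048576
Multiplications needed: 4 (4 lines after 4^1)

4^10 = 1048576. Using exponentiation by squaring, this requires 4 multiplications. The key idea: if the exponent is even, square the half-power; if odd, multiply by the base once.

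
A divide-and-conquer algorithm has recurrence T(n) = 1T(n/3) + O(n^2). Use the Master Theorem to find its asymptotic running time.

Master Theorem for T(n) = 1T(n/3) + O(n^2):

a = 1, b = 3, c = 2
log_b(a) = log_3(1) = 0.0000

Case 3: c = 2 > log_3(1) = 0.0000
T(n) = O(n^2) = O(n^2)

For T(n) = 1T(n/3) + O(n^2): log_3(1) = 0.0000. This is Case 3 of the Master Theorem (c > log_b(a), work dominated by root), giving O(n^2).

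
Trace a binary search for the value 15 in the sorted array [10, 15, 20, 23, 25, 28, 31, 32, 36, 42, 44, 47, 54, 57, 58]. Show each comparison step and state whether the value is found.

Binary search for 15 in [10, 15, 20, 23, 25, 28, 31, 32, 36, 42, 44, 47, 54, 57, 58]:

lo=0, hi=14, mid=7, arr[mid]=32 -> 32 > 15, search left half
lo=0, hi=6, mid=3, arr[mid]=23 -> 23 > 15, search left half
lo=0, hi=2, mid=1, arr[mid]=15 -> Found target at index 1!

Binary search finds 15 at index 1 after 3 comparisons. The search repeatedly halves the search space by comparing with the middle element.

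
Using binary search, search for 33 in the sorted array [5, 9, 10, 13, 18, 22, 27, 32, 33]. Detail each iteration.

Binary search for 33 in [5, 9, 10, 13, 18, 22, 27, 32, 33]:

lo=0, hi=8, mid=4, arr[mid]=18 -> 18 < 33, search right half
lo=5, hi=8, mid=6, arr[mid]=27 -> 27 < 33, search right half
lo=7, hi=8, mid=7, arr[mid]=32 -> 32 < 33, search right half
lo=8, hi=8, mid=8, arr[mid]=33 -> Found target at index 8!

Binary search finds 33 at index 8 after 4 comparisons. The search repeatedly halves the search space by comparing with the middle element.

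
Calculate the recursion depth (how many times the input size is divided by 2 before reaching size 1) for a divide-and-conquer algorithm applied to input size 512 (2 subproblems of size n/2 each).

For divide and conquer with division factor 2:

Problem sizes at each level:
Level 0: 512
Level 1: 256
Level 2: 128
Level 3: 64
Level 4: 32
Level 5: 16
Level 6: 8
Level 7: 4
Level 8: 2
Level 9: 1

The root is level 0 and the size-1 base case is level 9 (the tree spans levels 0 through 9, i.e. 10 levels counting the root), so the depth is the number of divisions: log_2(512) = 9

The recursion tree depth is log_2(512) = 9. At each level, the problem size is divided by 2, so it takes 9 divisions to reduce to a base case of size 1. The algorithm makes 2 recursive calls at each level.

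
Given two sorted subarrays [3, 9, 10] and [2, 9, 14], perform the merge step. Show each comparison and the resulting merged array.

Merging process:

Compare 3 vs 2: take 2 from right. Merged: [2]
Compare 3 vs 9: take 3 from left. Merged: [2, 3]
Compare 9 vs 9: take 9 from left. Merged: [2, 3, 9]
Compare 10 vs 9: take 9 from right. Merged: [2, 3, 9, 9]
Compare 10 vs 14: take 10 from left. Merged: [2, 3, 9, 9, 10]
Append remaining from right: [14]. Merged: [2, 3, 9, 9, 10, 14]

Final merged array: [2, 3, 9, 9, 10, 14]
Total comparisons: 5

The merged array is [2, 3, 9, 9, 10, 14], requiring 5 comparisons. The merge step runs in O(n) time where n is the total number of elements.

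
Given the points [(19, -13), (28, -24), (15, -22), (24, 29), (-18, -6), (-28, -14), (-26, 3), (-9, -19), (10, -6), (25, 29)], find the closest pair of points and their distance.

Computing all pairwise distances among 10 points:

d((19, -13), (28, -24)) = 14.2127
d((19, -13), (15, -22)) = 9.8489
d((19, -13), (24, 29)) = 42.2966
d((19, -13), (-18, -6)) = 37.6563
d((19, -13), (-28, -14)) = 47.0106
d((19, -13), (-26, 3)) = 47.7598
d((19, -13), (-9, -19)) = 28.6356
d((19, -13), (10, -6)) = 11.4018
d((19, -13), (25, 29)) = 42.4264
d((28, -24), (15, -22)) = 13.1529
d((28, -24), (24, 29)) = 53.1507
d((28, -24), (-18, -6)) = 49.3964
d((28, -24), (-28, -14)) = 56.8859
d((28, -24), (-26, 3)) = 60.3738
d((28, -24), (-9, -19)) = 37.3363
d((28, -24), (10, -6)) = 25.4558
d((28, -24), (25, 29)) = 53.0848
d((15, -22), (24, 29)) = 51.788
d((15, -22), (-18, -6)) = 36.6742
d((15, -22), (-28, -14)) = 43.7379
d((15, -22), (-26, 3)) = 48.0208
d((15, -22), (-9, -19)) = 24.1868
d((15, -22), (10, -6)) = 16.7631
d((15, -22), (25, 29)) = 51.9711
d((24, 29), (-18, -6)) = 54.6717
d((24, 29), (-28, -14)) = 67.4759
d((24, 29), (-26, 3)) = 56.356
d((24, 29), (-9, -19)) = 58.2495
d((24, 29), (10, -6)) = 37.6962
d((24, 29), (25, 29)) = 1.0 <-- minimum
d((-18, -6), (-28, -14)) = 12.8062
d((-18, -6), (-26, 3)) = 12.0416
d((-18, -6), (-9, -19)) = 15.8114
d((-18, -6), (10, -6)) = 28.0
d((-18, -6), (25, 29)) = 55.4437
d((-28, -14), (-26, 3)) = 17.1172
d((-28, -14), (-9, -19)) = 19.6469
d((-28, -14), (10, -6)) = 38.833
d((-28, -14), (25, 29)) = 68.2495
d((-26, 3), (-9, -19)) = 27.8029
d((-26, 3), (10, -6)) = 37.108
d((-26, 3), (25, 29)) = 57.2451
d((-9, -19), (10, -6)) = 23.0217
d((-9, -19), (25, 29)) = 58.8218
d((10, -6), (25, 29)) = 38.0789

Closest pair: (24, 29) and (25, 29) with distance 1.0

The closest pair is (24, 29) and (25, 29) with Euclidean distance 1.0. For 10 points, brute-force pairwise comparison is shown above. For large n, the divide-and-conquer algorithm (sort by x, recurse on halves, check the dividing strip) achieves O(n log n).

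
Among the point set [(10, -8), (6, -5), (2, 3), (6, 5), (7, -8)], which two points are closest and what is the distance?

Computing all pairwise distances among 5 points:

d((10, -8), (6, -5)) = 5.0
d((10, -8), (2, 3)) = 13.6015
d((10, -8), (6, 5)) = 13.6015
d((10, -8), (7, -8)) = 3.0 <-- minimum
d((6, -5), (2, 3)) = 8.9443
d((6, -5), (6, 5)) = 10.0
d((6, -5), (7, -8)) = 3.1623
d((2, 3), (6, 5)) = 4.4721
d((2, 3), (7, -8)) = 12.083
d((6, 5), (7, -8)) = 13.0384

Closest pair: (10, -8) and (7, -8) with distance 3.0

The closest pair is (10, -8) and (7, -8) with Euclidean distance 3.0. For 5 points, brute-force pairwise comparison is shown above. For large n, the divide-and-conquer algorithm (sort by x, recurse on halves, check the dividing strip) achieves O(n log n).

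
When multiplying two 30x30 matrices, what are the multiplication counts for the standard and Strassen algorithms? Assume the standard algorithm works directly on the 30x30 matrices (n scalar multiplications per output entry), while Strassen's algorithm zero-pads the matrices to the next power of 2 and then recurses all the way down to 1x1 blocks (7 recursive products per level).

Matrix multiplication for 30x30 matrices:

Strassen's algorithm requires power-of-2 dimensions. Pad 30x30 to 32x32 (next power of 2).

Standard algorithm: 30^3 = 27000 multiplications
Strassen's algorithm: 7^(log2(32)) = 7^5 = 16807 multiplications
Savings: 27000 - 16807 = 10193 multiplications

Standard: 27000 multiplications (30^3). Strassen: 16807 multiplications (7^5, after padding to 32x32). Strassen reduces 8 recursive multiplications to 7 at each level.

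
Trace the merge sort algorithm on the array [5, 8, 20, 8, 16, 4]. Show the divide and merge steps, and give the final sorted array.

Merge sort trace:

Split: [5, 8, 20, 8, 16, 4] -> [5, 8, 20] and [8, 16, 4]
  Split: [5, 8, 20] -> [5] and [8, 20]
    Split: [8, 20] -> [8] and [20]
    Merge: [8] + [20] -> [8, 20]
  Merge: [5] + [8, 20] -> [5, 8, 20]
  Split: [8, 16, 4] -> [8] and [16, 4]
    Split: [16, 4] -> [16] and [4]
    Merge: [16] + [4] -> [4, 16]
  Merge: [8] + [4, 16] -> [4, 8, 16]
Merge: [5, 8, 20] + [4, 8, 16] -> [4, 5, 8, 8, 16, 20]

Final sorted array: [4, 5, 8, 8, 16, 20]

The merge sort proceeds by recursively splitting the array and merging sorted halves.
After all merges, the sorted array is [4, 5, 8, 8, 16, 20].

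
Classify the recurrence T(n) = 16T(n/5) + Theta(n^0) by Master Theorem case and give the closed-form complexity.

Master Theorem for T(n) = 16T(n/5) + O(n^0):

a = 16, b = 5, c = 0
log_b(a) = log_5(16) = 1.7227

Case 1: c = 0 < log_5(16) = 1.7227
T(n) = O(n^(log_5 16))

For T(n) = 16T(n/5) + O(n^0): log_5(16) = 1.7227. This is Case 1 of the Master Theorem (c < log_b(a), work dominated by leaves), giving O(n^(log_5 16)).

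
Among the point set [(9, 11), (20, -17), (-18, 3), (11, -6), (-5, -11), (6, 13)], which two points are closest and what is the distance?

Computing all pairwise distances among 6 points:

d((9, 11), (20, -17)) = 30.0832
d((9, 11), (-18, 3)) = 28.1603
d((9, 11), (11, -6)) = 17.1172
d((9, 11), (-5, -11)) = 26.0768
d((9, 11), (6, 13)) = 3.6056 <-- minimum
d((20, -17), (-18, 3)) = 42.9418
d((20, -17), (11, -6)) = 14.2127
d((20, -17), (-5, -11)) = 25.7099
d((20, -17), (6, 13)) = 33.1059
d((-18, 3), (11, -6)) = 30.3645
d((-18, 3), (-5, -11)) = 19.105
d((-18, 3), (6, 13)) = 26.0
d((11, -6), (-5, -11)) = 16.7631
d((11, -6), (6, 13)) = 19.6469
d((-5, -11), (6, 13)) = 26.4008

Closest pair: (9, 11) and (6, 13) with distance 3.6056

The closest pair is (9, 11) and (6, 13) with Euclidean distance 3.6056. For 6 points, brute-force pairwise comparison is shown above. For large n, the divide-and-conquer algorithm (sort by x, recurse on halves, check the dividing strip) achieves O(n log n).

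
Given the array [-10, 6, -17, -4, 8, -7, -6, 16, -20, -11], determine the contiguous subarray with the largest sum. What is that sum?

Using Kadane's algorithm on [-10, 6, -17, -4, 8, -7, -6, 16, -20, -11]:

Scanning through the array:
Position 1 (value 6): max_ending_here = 6, max_so_far = 6
Position 2 (value -17): max_ending_here = -11, max_so_far = 6
Position 3 (value -4): max_ending_here = -4, max_so_far = 6
Position 4 (value 8): max_ending_here = 8, max_so_far = 8
Position 5 (value -7): max_ending_here = 1, max_so_far = 8
Position 6 (value -6): max_ending_here = -5, max_so_far = 8
Position 7 (value 16): max_ending_here = 16, max_so_far = 16
Position 8 (value -20): max_ending_here = -4, max_so_far = 16
Position 9 (value -11): max_ending_here = -11, max_so_far = 16

Maximum subarray: [16]
Maximum sum: 16

The maximum subarray is [16] with sum 16. This subarray runs from index 7 to index 7.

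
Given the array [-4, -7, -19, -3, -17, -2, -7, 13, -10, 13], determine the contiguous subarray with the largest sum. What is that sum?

Using Kadane's algorithm on [-4, -7, -19, -3, -17, -2, -7, 13, -10, 13]:

Scanning through the array:
Position 1 (value -7): max_ending_here = -7, max_so_far = -4
Position 2 (value -19): max_ending_here = -19, max_so_far = -4
Position 3 (value -3): max_ending_here = -3, max_so_far = -3
Position 4 (value -17): max_ending_here = -17, max_so_far = -3
Position 5 (value -2): max_ending_here = -2, max_so_far = -2
Position 6 (value -7): max_ending_here = -7, max_so_far = -2
Position 7 (value 13): max_ending_here = 13, max_so_far = 13
Position 8 (value -10): max_ending_here = 3, max_so_far = 13
Position 9 (value 13): max_ending_here = 16, max_so_far = 16

Maximum subarray: [13, -10, 13]
Maximum sum: 16

The maximum subarray is [13, -10, 13] with sum 16. This subarray runs from index 7 to index 9.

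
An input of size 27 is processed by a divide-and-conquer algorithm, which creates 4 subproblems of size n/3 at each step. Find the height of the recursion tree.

For divide and conquer with division factor 3:

Problem sizes at each level:
Level 0: 27
Level 1: 9
Level 2: 3
Level 3: 1

The root is level 0 and the size-1 base case is level 3 (the tree spans levels 0 through 3, i.e. 4 levels counting the root), so the depth is the number of divisions: log_3(27) = 3

The recursion tree depth is log_3(27) = 3. At each level, the problem size is divided by 3, so it takes 3 divisions to reduce to a base case of size 1. The algorithm makes 4 recursive calls at each level.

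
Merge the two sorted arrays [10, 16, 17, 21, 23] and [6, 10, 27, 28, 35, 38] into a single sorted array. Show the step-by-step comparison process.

Merging process:

Compare 10 vs 6: take 6 from right. Merged: [6]
Compare 10 vs 10: take 10 from left. Merged: [6, 10]
Compare 16 vs 10: take 10 from right. Merged: [6, 10, 10]
Compare 16 vs 27: take 16 from left. Merged: [6, 10, 10, 16]
Compare 17 vs 27: take 17 from left. Merged: [6, 10, 10, 16, 17]
Compare 21 vs 27: take 21 from left. Merged: [6, 10, 10, 16, 17, 21]
Compare 23 vs 27: take 23 from left. Merged: [6, 10, 10, 16, 17, 21, 23]
Append remaining from right: [27, 28, 35, 38]. Merged: [6, 10, 10, 16, 17, 21, 23, 27, 28, 35, 38]

Final merged array: [6, 10, 10, 16, 17, 21, 23, 27, 28, 35, 38]
Total comparisons: 7

The merged array is [6, 10, 10, 16, 17, 21, 23, 27, 28, 35, 38], requiring 7 comparisons. The merge step runs in O(n) time where n is the total number of elements.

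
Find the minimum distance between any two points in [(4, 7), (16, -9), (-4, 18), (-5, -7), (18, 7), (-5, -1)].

Computing all pairwise distances among 6 points:

d((4, 7), (16, -9)) = 20.0
d((4, 7), (-4, 18)) = 13.6015
d((4, 7), (-5, -7)) = 16.6433
d((4, 7), (18, 7)) = 14.0
d((4, 7), (-5, -1)) = 12.0416
d((16, -9), (-4, 18)) = 33.6006
d((16, -9), (-5, -7)) = 21.095
d((16, -9), (18, 7)) = 16.1245
d((16, -9), (-5, -1)) = 22.4722
d((-4, 18), (-5, -7)) = 25.02
d((-4, 18), (18, 7)) = 24.5967
d((-4, 18), (-5, -1)) = 19.0263
d((-5, -7), (18, 7)) = 26.9258
d((-5, -7), (-5, -1)) = 6.0 <-- minimum
d((18, 7), (-5, -1)) = 24.3516

Closest pair: (-5, -7) and (-5, -1) with distance 6.0

The closest pair is (-5, -7) and (-5, -1) with Euclidean distance 6.0. For 6 points, brute-force pairwise comparison is shown above. For large n, the divide-and-conquer algorithm (sort by x, recurse on halves, check the dividing strip) achieves O(n log n).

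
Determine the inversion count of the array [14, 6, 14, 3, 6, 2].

Finding inversions in [14, 6, 14, 3, 6, 2]:

(0, 1): arr[0]=14 > arr[1]=6
(0, 3): arr[0]=14 > arr[3]=3
(0, 4): arr[0]=14 > arr[4]=6
(0, 5): arr[0]=14 > arr[5]=2
(1, 3): arr[1]=6 > arr[3]=3
(1, 5): arr[1]=6 > arr[5]=2
(2, 3): arr[2]=14 > arr[3]=3
(2, 4): arr[2]=14 > arr[4]=6
(2, 5): arr[2]=14 > arr[5]=2
(3, 5): arr[3]=3 > arr[5]=2
(4, 5): arr[4]=6 > arr[5]=2

Total inversions: 11

The array has 11 inversion(s): (0,1), (0,3), (0,4), (0,5), (1,3), (1,5), (2,3), (2,4), (2,5), (3,5), (4,5). Each pair (i,j) satisfies i < j and arr[i] > arr[j].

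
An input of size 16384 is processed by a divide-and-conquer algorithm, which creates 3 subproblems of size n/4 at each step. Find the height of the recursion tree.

For divide and conquer with division factor 4:

Problem sizes at each level:
Level 0: 16384
Level 1: 4096
Level 2: 1024
Level 3: 256
Level 4: 64
Level 5: 16
Level 6: 4
Level 7: 1

The root is level 0 and the size-1 base case is level 7 (the tree spans levels 0 through 7, i.e. 8 levels counting the root), so the depth is the number of divisions: log_4(16384) = 7

The recursion tree depth is log_4(16384) = 7. At each level, the problem size is divided by 4, so it takes 7 divisions to reduce to a base case of size 1. The algorithm makes 3 recursive calls at each level.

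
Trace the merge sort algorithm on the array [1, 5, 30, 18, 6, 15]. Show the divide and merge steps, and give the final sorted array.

Merge sort trace:

Split: [1, 5, 30, 18, 6, 15] -> [1, 5, 30] and [18, 6, 15]
  Split: [1, 5, 30] -> [1] and [5, 30]
    Split: [5, 30] -> [5] and [30]
    Merge: [5] + [30] -> [5, 30]
  Merge: [1] + [5, 30] -> [1, 5, 30]
  Split: [18, 6, 15] -> [18] and [6, 15]
    Split: [6, 15] -> [6] and [15]
    Merge: [6] + [15] -> [6, 15]
  Merge: [18] + [6, 15] -> [6, 15, 18]
Merge: [1, 5, 30] + [6, 15, 18] -> [1, 5, 6, 15, 18, 30]

Final sorted array: [1, 5, 6, 15, 18, 30]

The merge sort proceeds by recursively splitting the array and merging sorted halves.
After all merges, the sorted array is [1, 5, 6, 15, 18, 30].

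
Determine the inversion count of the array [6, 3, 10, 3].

Finding inversions in [6, 3, 10, 3]:

(0, 1): arr[0]=6 > arr[1]=3
(0, 3): arr[0]=6 > arr[3]=3
(2, 3): arr[2]=10 > arr[3]=3

Total inversions: 3

The array has 3 inversion(s): (0,1), (0,3), (2,3). Each pair (i,j) satisfies i < j and arr[i] > arr[j].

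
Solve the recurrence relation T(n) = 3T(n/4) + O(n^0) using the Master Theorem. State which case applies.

Master Theorem for T(n) = 3T(n/4) + O(n^0):

a = 3, b = 4, c = 0
log_b(a) = log_4(3) = 0.7925

Case 1: c = 0 < log_4(3) = 0.7925
T(n) = O(n^(log_4 3))

For T(n) = 3T(n/4) + O(n^0): log_4(3) = 0.7925. This is Case 1 of the Master Theorem (c < log_b(a), work dominated by leaves), giving O(n^(log_4 3)).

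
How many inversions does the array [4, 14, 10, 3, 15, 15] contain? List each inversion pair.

Finding inversions in [4, 14, 10, 3, 15, 15]:

(0, 3): arr[0]=4 > arr[3]=3
(1, 2): arr[1]=14 > arr[2]=10
(1, 3): arr[1]=14 > arr[3]=3
(2, 3): arr[2]=10 > arr[3]=3

Total inversions: 4

The array has 4 inversion(s): (0,3), (1,2), (1,3), (2,3). Each pair (i,j) satisfies i < j and arr[i] > arr[j].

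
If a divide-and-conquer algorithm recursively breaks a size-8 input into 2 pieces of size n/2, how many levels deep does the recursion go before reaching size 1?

For divide and conquer with division factor 2:

Problem sizes at each level:
Level 0: 8
Level 1: 4
Level 2: 2
Level 3: 1

The root is level 0 and the size-1 base case is level 3 (the tree spans levels 0 through 3, i.e. 4 levels counting the root), so the depth is the number of divisions: log_2(8) = 3

The recursion tree depth is log_2(8) = 3. At each level, the problem size is divided by 2, so it takes 3 divisions to reduce to a base case of size 1. The algorithm makes 2 recursive calls at each level.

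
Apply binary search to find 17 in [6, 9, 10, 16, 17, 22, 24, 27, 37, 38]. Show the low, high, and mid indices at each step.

Binary search for 17 in [6, 9, 10, 16, 17, 22, 24, 27, 37, 38]:

lo=0, hi=9, mid=4, arr[mid]=17 -> Found target at index 4!

Binary search finds 17 at index 4 after 1 comparisons. The search repeatedly halves the search space by comparing with the middle element.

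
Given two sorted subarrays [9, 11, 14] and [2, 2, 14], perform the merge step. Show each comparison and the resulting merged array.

Merging process:

Compare 9 vs 2: take 2 from right. Merged: [2]
Compare 9 vs 2: take 2 from right. Merged: [2, 2]
Compare 9 vs 14: take 9 from left. Merged: [2, 2, 9]
Compare 11 vs 14: take 11 from left. Merged: [2, 2, 9, 11]
Compare 14 vs 14: take 14 from left. Merged: [2, 2, 9, 11, 14]
Append remaining from right: [14]. Merged: [2, 2, 9, 11, 14, 14]

Final merged array: [2, 2, 9, 11, 14, 14]
Total comparisons: 5

The merged array is [2, 2, 9, 11, 14, 14], requiring 5 comparisons. The merge step runs in O(n) time where n is the total number of elements.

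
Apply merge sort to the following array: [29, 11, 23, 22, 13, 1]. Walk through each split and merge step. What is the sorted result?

Merge sort trace:

Split: [29, 11, 23, 22, 13, 1] -> [29, 11, 23] and [22, 13, 1]
  Split: [29, 11, 23] -> [29] and [11, 23]
    Split: [11, 23] -> [11] and [23]
    Merge: [11] + [23] -> [11, 23]
  Merge: [29] + [11, 23] -> [11, 23, 29]
  Split: [22, 13, 1] -> [22] and [13, 1]
    Split: [13, 1] -> [13] and [1]
    Merge: [13] + [1] -> [1, 13]
  Merge: [22] + [1, 13] -> [1, 13, 22]
Merge: [11, 23, 29] + [1, 13, 22] -> [1, 11, 13, 22, 23, 29]

Final sorted array: [1, 11, 13, 22, 23, 29]

The merge sort proceeds by recursively splitting the array and merging sorted halves.
After all merges, the sorted array is [1, 11, 13, 22, 23, 29].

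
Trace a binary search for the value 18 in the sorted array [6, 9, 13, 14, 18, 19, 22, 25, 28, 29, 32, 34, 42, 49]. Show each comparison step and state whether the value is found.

Binary search for 18 in [6, 9, 13, 14, 18, 19, 22, 25, 28, 29, 32, 34, 42, 49]:

lo=0, hi=13, mid=6, arr[mid]=22 -> 22 > 18, search left half
lo=0, hi=5, mid=2, arr[mid]=13 -> 13 < 18, search right half
lo=3, hi=5, mid=4, arr[mid]=18 -> Found target at index 4!

Binary search finds 18 at index 4 after 3 comparisons. The search repeatedly halves the search space by comparing with the middle element.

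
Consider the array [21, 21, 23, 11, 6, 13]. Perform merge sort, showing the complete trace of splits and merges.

Merge sort trace:

Split: [21, 21, 23, 11, 6, 13] -> [21, 21, 23] and [11, 6, 13]
  Split: [21, 21, 23] -> [21] and [21, 23]
    Split: [21, 23] -> [21] and [23]
    Merge: [21] + [23] -> [21, 23]
  Merge: [21] + [21, 23] -> [21, 21, 23]
  Split: [11, 6, 13] -> [11] and [6, 13]
    Split: [6, 13] -> [6] and [13]
    Merge: [6] + [13] -> [6, 13]
  Merge: [11] + [6, 13] -> [6, 11, 13]
Merge: [21, 21, 23] + [6, 11, 13] -> [6, 11, 13, 21, 21, 23]

Final sorted array: [6, 11, 13, 21, 21, 23]

The merge sort proceeds by recursively splitting the array and merging sorted halves.
After all merges, the sorted array is [6, 11, 13, 21, 21, 23].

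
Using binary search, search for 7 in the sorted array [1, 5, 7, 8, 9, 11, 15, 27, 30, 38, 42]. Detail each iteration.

Binary search for 7 in [1, 5, 7, 8, 9, 11, 15, 27, 30, 38, 42]:

lo=0, hi=10, mid=5, arr[mid]=11 -> 11 > 7, search left half
lo=0, hi=4, mid=2, arr[mid]=7 -> Found target at index 2!

Binary search finds 7 at index 2 after 2 comparisons. The search repeatedly halves the search space by comparing with the middle element.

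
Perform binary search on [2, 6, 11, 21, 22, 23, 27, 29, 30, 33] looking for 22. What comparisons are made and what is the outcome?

Binary search for 22 in [2, 6, 11, 21, 22, 23, 27, 29, 30, 33]:

lo=0, hi=9, mid=4, arr[mid]=22 -> Found target at index 4!

Binary search finds 22 at index 4 after 1 comparisons. The search repeatedly halves the search space by comparing with the middle element.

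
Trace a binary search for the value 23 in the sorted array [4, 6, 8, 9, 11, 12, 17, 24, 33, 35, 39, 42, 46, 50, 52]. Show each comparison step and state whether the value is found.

Binary search for 23 in [4, 6, 8, 9, 11, 12, 17, 24, 33, 35, 39, 42, 46, 50, 52]:

lo=0, hi=14, mid=7, arr[mid]=24 -> 24 > 23, search left half
lo=0, hi=6, mid=3, arr[mid]=9 -> 9 < 23, search right half
lo=4, hi=6, mid=5, arr[mid]=12 -> 12 < 23, search right half
lo=6, hi=6, mid=6, arr[mid]=17 -> 17 < 23, search right half
lo=7 > hi=6, target 23 not found

Binary search determines that 23 is not in the array after 4 comparisons. The search space was exhausted without finding the target.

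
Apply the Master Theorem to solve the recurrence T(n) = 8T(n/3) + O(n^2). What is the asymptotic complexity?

Master Theorem for T(n) = 8T(n/3) + O(n^2):

a = 8, b = 3, c = 2
log_b(a) = log_3(8) = 1.8928

Case 3: c = 2 > log_3(8) = 1.8928
T(n) = O(n^2) = O(n^2)

For T(n) = 8T(n/3) + O(n^2): log_3(8) = 1.8928. This is Case 3 of the Master Theorem (c > log_b(a), work dominated by root), giving O(n^2).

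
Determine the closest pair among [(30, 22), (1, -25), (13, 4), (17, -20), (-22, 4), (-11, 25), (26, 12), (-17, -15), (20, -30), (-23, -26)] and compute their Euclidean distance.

Computing all pairwise distances among 10 points:

d((30, 22), (1, -25)) = 55.2268
d((30, 22), (13, 4)) = 24.7588
d((30, 22), (17, -20)) = 43.9659
d((30, 22), (-22, 4)) = 55.0273
d((30, 22), (-11, 25)) = 41.1096
d((30, 22), (26, 12)) = 10.7703
d((30, 22), (-17, -15)) = 59.8164
d((30, 22), (20, -30)) = 52.9528
d((30, 22), (-23, -26)) = 71.5052
d((1, -25), (13, 4)) = 31.3847
d((1, -25), (17, -20)) = 16.7631
d((1, -25), (-22, 4)) = 37.0135
d((1, -25), (-11, 25)) = 51.4198
d((1, -25), (26, 12)) = 44.6542
d((1, -25), (-17, -15)) = 20.5913
d((1, -25), (20, -30)) = 19.6469
d((1, -25), (-23, -26)) = 24.0208
d((13, 4), (17, -20)) = 24.3311
d((13, 4), (-22, 4)) = 35.0
d((13, 4), (-11, 25)) = 31.8904
d((13, 4), (26, 12)) = 15.2643
d((13, 4), (-17, -15)) = 35.5106
d((13, 4), (20, -30)) = 34.7131
d((13, 4), (-23, -26)) = 46.8615
d((17, -20), (-22, 4)) = 45.793
d((17, -20), (-11, 25)) = 53.0
d((17, -20), (26, 12)) = 33.2415
d((17, -20), (-17, -15)) = 34.3657
d((17, -20), (20, -30)) = 10.4403 <-- minimum
d((17, -20), (-23, -26)) = 40.4475
d((-22, 4), (-11, 25)) = 23.7065
d((-22, 4), (26, 12)) = 48.6621
d((-22, 4), (-17, -15)) = 19.6469
d((-22, 4), (20, -30)) = 54.037
d((-22, 4), (-23, -26)) = 30.0167
d((-11, 25), (26, 12)) = 39.2173
d((-11, 25), (-17, -15)) = 40.4475
d((-11, 25), (20, -30)) = 63.1348
d((-11, 25), (-23, -26)) = 52.3927
d((26, 12), (-17, -15)) = 50.774
d((26, 12), (20, -30)) = 42.4264
d((26, 12), (-23, -26)) = 62.0081
d((-17, -15), (20, -30)) = 39.9249
d((-17, -15), (-23, -26)) = 12.53
d((20, -30), (-23, -26)) = 43.1856

Closest pair: (17, -20) and (20, -30) with distance 10.4403

The closest pair is (17, -20) and (20, -30) with Euclidean distance 10.4403. For 10 points, brute-force pairwise comparison is shown above. For large n, the divide-and-conquer algorithm (sort by x, recurse on halves, check the dividing strip) achieves O(n log n).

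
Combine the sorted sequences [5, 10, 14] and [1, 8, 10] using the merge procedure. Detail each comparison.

Merging process:

Compare 5 vs 1: take 1 from right. Merged: [1]
Compare 5 vs 8: take 5 from left. Merged: [1, 5]
Compare 10 vs 8: take 8 from right. Merged: [1, 5, 8]
Compare 10 vs 10: take 10 from left. Merged: [1, 5, 8, 10]
Compare 14 vs 10: take 10 from right. Merged: [1, 5, 8, 10, 10]
Append remaining from left: [14]. Merged: [1, 5, 8, 10, 10, 14]

Final merged array: [1, 5, 8, 10, 10, 14]
Total comparisons: 5

The merged array is [1, 5, 8, 10, 10, 14], requiring 5 comparisons. The merge step runs in O(n) time where n is the total number of elements.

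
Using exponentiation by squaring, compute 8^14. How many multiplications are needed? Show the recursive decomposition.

Computing 8^14 by squaring (build up from 8^1; each line after the first costs one multiplication):

8^1 = 8
8^2 = (8^1)^2 = 8^2 = 64
8^3 = 8 * 8^2 = 8 * 64 = 512
8^6 = (8^3)^2 = 512^2 = 262144
8^7 = 8 * 8^6 = 8 * 262144 = 2097152
8^14 = (8^7)^2 = 2097152^2 = 4398046511104

Result: 4398046511104
Multiplications needed: 5 (5 lines after 8^1)

8^14 = 4398046511104. Using exponentiation by squaring, this requires 5 multiplications. The key idea: if the exponent is even, square the half-power; if odd, multiply by the base once.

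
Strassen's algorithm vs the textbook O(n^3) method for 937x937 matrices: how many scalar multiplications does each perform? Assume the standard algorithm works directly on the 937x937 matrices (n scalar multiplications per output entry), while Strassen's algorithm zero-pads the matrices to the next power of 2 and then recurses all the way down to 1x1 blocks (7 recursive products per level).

Matrix multiplication for 937x937 matrices:

Strassen's algorithm requires power-of-2 dimensions. Pad 937x937 to 1024x1024 (next power of 2).

Standard algorithm: 937^3 = 822656953 multiplications
Strassen's algorithm: 7^(log2(1024)) = 7^10 = 282475249 multiplications
Savings: 822656953 - 282475249 = 540181704 multiplications

Standard: 822656953 multiplications (937^3). Strassen: 282475249 multiplications (7^10, after padding to 1024x1024). Strassen reduces 8 recursive multiplications to 7 at each level.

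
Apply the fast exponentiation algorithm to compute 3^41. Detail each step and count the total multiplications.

Computing 3^41 by squaring (build up from 3^1; each line after the first costs one multiplication):

3^1 = 3
3^2 = (3^1)^2 = 3^2 = 9
3^4 = (3^2)^2 = 9^2 = 81
3^5 = 3 * 3^4 = 3 * 81 = 243
3^10 = (3^5)^2 = 243^2 = 59049
3^20 = (3^10)^2 = 59049^2 = 3486784401
3^40 = (3^20)^2 = 3486784401^2 = 12157665459056928801
3^41 = 3 * 3^40 = 3 * 12157665459056928801 = 36472996377170786403

Result: 36472996377170786403
Multiplications needed: 7 (7 lines after 3^1)

3^41 = 36472996377170786403. Using exponentiation by squaring, this requires 7 multiplications. The key idea: if the exponent is even, square the half-power; if odd, multiply by the base once.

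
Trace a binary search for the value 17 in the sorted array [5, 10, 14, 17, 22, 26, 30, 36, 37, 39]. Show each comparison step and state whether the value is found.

Binary search for 17 in [5, 10, 14, 17, 22, 26, 30, 36, 37, 39]:

lo=0, hi=9, mid=4, arr[mid]=22 -> 22 > 17, search left half
lo=0, hi=3, mid=1, arr[mid]=10 -> 10 < 17, search right half
lo=2, hi=3, mid=2, arr[mid]=14 -> 14 < 17, search right half
lo=3, hi=3, mid=3, arr[mid]=17 -> Found target at index 3!

Binary search finds 17 at index 3 after 4 comparisons. The search repeatedly halves the search space by comparing with the middle element.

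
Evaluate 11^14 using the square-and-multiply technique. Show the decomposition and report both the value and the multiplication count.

Computing 11^14 by squaring (build up from 11^1; each line after the first costs one multiplication):

11^1 = 11
11^2 = (11^1)^2 = 11^2 = 121
11^3 = 11 * 11^2 = 11 * 121 = 1331
11^6 = (11^3)^2 = 1331^2 = 1771561
11^7 = 11 * 11^6 = 11 * 1771561 = 19487171
11^14 = (11^7)^2 = 19487171^2 = 379749833583241

Result: 379749833583241
Multiplications needed: 5 (5 lines after 11^1)

11^14 = 379749833583241. Using exponentiation by squaring, this requires 5 multiplications. The key idea: if the exponent is even, square the half-power; if odd, multiply by the base once.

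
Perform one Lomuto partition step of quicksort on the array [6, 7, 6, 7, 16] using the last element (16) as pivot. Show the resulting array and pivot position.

Lomuto partition with pivot = 16:

Initial array: [6, 7, 6, 7, 16]

arr[0]=6 <= 16: swap with position 0, array becomes [6, 7, 6, 7, 16]
arr[1]=7 <= 16: swap with position 1, array becomes [6, 7, 6, 7, 16]
arr[2]=6 <= 16: swap with position 2, array becomes [6, 7, 6, 7, 16]
arr[3]=7 <= 16: swap with position 3, array becomes [6, 7, 6, 7, 16]

Place pivot at position 4: [6, 7, 6, 7, 16]
Pivot position: 4

After partitioning with pivot 16, the array becomes [6, 7, 6, 7, 16]. The pivot is placed at index 4. All elements to the left of the pivot are <= 16, and all elements to the right are > 16.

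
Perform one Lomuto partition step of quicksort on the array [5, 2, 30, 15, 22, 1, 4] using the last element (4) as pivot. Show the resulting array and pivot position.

Lomuto partition with pivot = 4:

Initial array: [5, 2, 30, 15, 22, 1, 4]

arr[0]=5 > 4: no swap
arr[1]=2 <= 4: swap with position 0, array becomes [2, 5, 30, 15, 22, 1, 4]
arr[2]=30 > 4: no swap
arr[3]=15 > 4: no swap
arr[4]=22 > 4: no swap
arr[5]=1 <= 4: swap with position 1, array becomes [2, 1, 30, 15, 22, 5, 4]

Place pivot at position 2: [2, 1, 4, 15, 22, 5, 30]
Pivot position: 2

After partitioning with pivot 4, the array becomes [2, 1, 4, 15, 22, 5, 30]. The pivot is placed at index 2. All elements to the left of the pivot are <= 4, and all elements to the right are > 4.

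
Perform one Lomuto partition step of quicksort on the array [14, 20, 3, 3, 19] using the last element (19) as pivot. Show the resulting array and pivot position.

Lomuto partition with pivot = 19:

Initial array: [14, 20, 3, 3, 19]

arr[0]=14 <= 19: swap with position 0, array becomes [14, 20, 3, 3, 19]
arr[1]=20 > 19: no swap
arr[2]=3 <= 19: swap with position 1, array becomes [14, 3, 20, 3, 19]
arr[3]=3 <= 19: swap with position 2, array becomes [14, 3, 3, 20, 19]

Place pivot at position 3: [14, 3, 3, 19, 20]
Pivot position: 3

After partitioning with pivot 19, the array becomes [14, 3, 3, 19, 20]. The pivot is placed at index 3. All elements to the left of the pivot are <= 19, and all elements to the right are > 19.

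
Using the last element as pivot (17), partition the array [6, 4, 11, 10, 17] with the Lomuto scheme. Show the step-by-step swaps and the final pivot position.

Lomuto partition with pivot = 17:

Initial array: [6, 4, 11, 10, 17]

arr[0]=6 <= 17: swap with position 0, array becomes [6, 4, 11, 10, 17]
arr[1]=4 <= 17: swap with position 1, array becomes [6, 4, 11, 10, 17]
arr[2]=11 <= 17: swap with position 2, array becomes [6, 4, 11, 10, 17]
arr[3]=10 <= 17: swap with position 3, array becomes [6, 4, 11, 10, 17]

Place pivot at position 4: [6, 4, 11, 10, 17]
Pivot position: 4

After partitioning with pivot 17, the array becomes [6, 4, 11, 10, 17]. The pivot is placed at index 4. All elements to the left of the pivot are <= 17, and all elements to the right are > 17.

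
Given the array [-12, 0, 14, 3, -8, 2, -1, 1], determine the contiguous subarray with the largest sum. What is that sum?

Using Kadane's algorithm on [-12, 0, 14, 3, -8, 2, -1, 1]:

Scanning through the array:
Position 1 (value 0): max_ending_here = 0, max_so_far = 0
Position 2 (value 14): max_ending_here = 14, max_so_far = 14
Position 3 (value 3): max_ending_here = 17, max_so_far = 17
Position 4 (value -8): max_ending_here = 9, max_so_far = 17
Position 5 (value 2): max_ending_here = 11, max_so_far = 17
Position 6 (value -1): max_ending_here = 10, max_so_far = 17
Position 7 (value 1): max_ending_here = 11, max_so_far = 17

Maximum subarray: [0, 14, 3]
Maximum sum: 17

The maximum subarray is [0, 14, 3] with sum 17. This subarray runs from index 1 to index 3.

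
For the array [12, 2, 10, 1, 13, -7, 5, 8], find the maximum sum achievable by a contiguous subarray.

Using Kadane's algorithm on [12, 2, 10, 1, 13, -7, 5, 8]:

Scanning through the array:
Position 1 (value 2): max_ending_here = 14, max_so_far = 14
Position 2 (value 10): max_ending_here = 24, max_so_far = 24
Position 3 (value 1): max_ending_here = 25, max_so_far = 25
Position 4 (value 13): max_ending_here = 38, max_so_far = 38
Position 5 (value -7): max_ending_here = 31, max_so_far = 38
Position 6 (value 5): max_ending_here = 36, max_so_far = 38
Position 7 (value 8): max_ending_here = 44, max_so_far = 44

Maximum subarray: [12, 2, 10, 1, 13, -7, 5, 8]
Maximum sum: 44

The maximum subarray is [12, 2, 10, 1, 13, -7, 5, 8] with sum 44. This subarray runs from index 0 to index 7.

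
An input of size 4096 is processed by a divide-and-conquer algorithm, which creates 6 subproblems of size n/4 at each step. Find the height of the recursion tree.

For divide and conquer with division factor 4:

Problem sizes at each level:
Level 0: 4096
Level 1: 1024
Level 2: 256
Level 3: 64
Level 4: 16
Level 5: 4
Level 6: 1

The root is level 0 and the size-1 base case is level 6 (the tree spans levels 0 through 6, i.e. 7 levels counting the root), so the depth is the number of divisions: log_4(4096) = 6

The recursion tree depth is log_4(4096) = 6. At each level, the problem size is divided by 4, so it takes 6 divisions to reduce to a base case of size 1. The algorithm makes 6 recursive calls at each level.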